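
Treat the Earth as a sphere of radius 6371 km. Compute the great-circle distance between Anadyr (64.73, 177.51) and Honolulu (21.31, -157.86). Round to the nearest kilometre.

5155 km

Δλ = -157.86 − 177.51 = -335.37°; wrapped into (−180°, 180°]: 24.63°.
Δφ = 21.31 − 64.73 = -43.42°.
a = sin²(Δφ/2) + cos φ₁ · cos φ₂ · sin²(Δλ/2) = 0.154924.
c = 2·atan2(√a, √(1−a)) = 0.80910 rad → d = 6371·c ≈ 5154.76 km.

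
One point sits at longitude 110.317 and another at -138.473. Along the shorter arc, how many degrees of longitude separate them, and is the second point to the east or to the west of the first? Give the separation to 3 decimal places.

Raw difference: -138.473 − 110.317 = -248.79°.
Normalise into (−180°, 180°]: -248.79° + 360° = 111.21°.
Positive ⇒ the second point lies to the east; separation 111.210°.

111.210° east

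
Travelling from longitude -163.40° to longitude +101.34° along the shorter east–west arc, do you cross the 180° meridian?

Naïve |101.34 − -163.40| = 264.74° > 180°, so the shorter arc goes the other way round — across 180°.
Signed shortest Δλ = ((101.34 − -163.40 + 180) mod 360) − 180 = -95.26°.
Going west by 95.26° from -163.40° passes through 180° before reaching +101.34°.

Yes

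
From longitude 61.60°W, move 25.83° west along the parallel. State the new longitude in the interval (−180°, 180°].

Start at -61.60°; shift −25.83° → -87.43°.
-87.43° already lies in (−180°, 180°].

87.43°W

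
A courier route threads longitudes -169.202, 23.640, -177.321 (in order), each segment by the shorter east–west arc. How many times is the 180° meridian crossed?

2

Leg 1: -169.202° → +23.640°, shortest Δλ = -167.158° (west) — crosses 180°.
Leg 2: +23.640° → -177.321°, shortest Δλ = 159.039° (east) — crosses 180°.
Total crossings: 2.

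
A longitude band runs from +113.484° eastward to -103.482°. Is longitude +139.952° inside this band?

Band width going east from +113.484° to -103.482°: ((-103.482 − 113.484) mod 360) = 143.034°.
Offset of +139.952° east of the west edge: ((139.952 − 113.484) mod 360) = 26.468°.
26.468° ≤ 143.034° ⇒ inside.

Yes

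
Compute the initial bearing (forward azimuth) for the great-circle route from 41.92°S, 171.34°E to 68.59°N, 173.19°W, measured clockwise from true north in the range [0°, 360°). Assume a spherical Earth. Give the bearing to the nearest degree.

Δλ = -173.19 − 171.34 = -344.53°; wrapped into (−180°, 180°]: 15.47°.
θ = atan2( sin Δλ · cos φ₂ , cos φ₁ · sin φ₂ − sin φ₁ · cos φ₂ · cos Δλ )
  = atan2(0.09737, 0.92778) = 5.991° → normalised to [0°, 360°): 5.991°.

6°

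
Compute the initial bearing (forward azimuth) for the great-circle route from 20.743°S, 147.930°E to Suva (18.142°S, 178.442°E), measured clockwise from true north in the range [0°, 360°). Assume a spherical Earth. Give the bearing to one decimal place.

Δλ = 178.442 − 147.930 = 30.512°.
θ = atan2( sin Δλ · cos φ₂ , cos φ₁ · sin φ₂ − sin φ₁ · cos φ₂ · cos Δλ )
  = atan2(0.48248, -0.00123) = 90.146° → normalised to [0°, 360°): 90.146°.

90.1°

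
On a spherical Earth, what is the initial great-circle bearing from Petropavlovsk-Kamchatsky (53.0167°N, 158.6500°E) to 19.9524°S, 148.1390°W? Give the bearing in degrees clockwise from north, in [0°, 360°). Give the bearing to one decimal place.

Δλ = -148.1390 − 158.6500 = -306.7890°; wrapped into (−180°, 180°]: 53.2110°.
θ = atan2( sin Δλ · cos φ₂ , cos φ₁ · sin φ₂ − sin φ₁ · cos φ₂ · cos Δλ )
  = atan2(0.75278, -0.65495) = 131.025° → normalised to [0°, 360°): 131.025°.

131.0°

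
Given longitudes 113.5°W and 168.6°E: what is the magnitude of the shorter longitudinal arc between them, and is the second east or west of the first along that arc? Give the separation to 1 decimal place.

Raw difference: 168.6 − -113.5 = 282.1°.
Normalise into (−180°, 180°]: 282.1° − 360° = -77.9°.
Negative ⇒ the second point lies to the west; separation 77.9°.

77.9° west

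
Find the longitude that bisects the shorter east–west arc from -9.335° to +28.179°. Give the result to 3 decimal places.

+9.422°

Signed shortest Δλ from -9.335° to +28.179° is +37.514°.
Midpoint longitude = -9.335° + (+37.514°)/2 = -9.335° + 18.757° = +9.422°.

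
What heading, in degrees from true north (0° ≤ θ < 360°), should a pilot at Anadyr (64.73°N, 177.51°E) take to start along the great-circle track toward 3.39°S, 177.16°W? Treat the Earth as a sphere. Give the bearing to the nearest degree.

Δλ = -177.16 − 177.51 = -354.67°; wrapped into (−180°, 180°]: 5.33°.
θ = atan2( sin Δλ · cos φ₂ , cos φ₁ · sin φ₂ − sin φ₁ · cos φ₂ · cos Δλ )
  = atan2(0.09273, -0.92406) = 174.270° → normalised to [0°, 360°): 174.270°.

174°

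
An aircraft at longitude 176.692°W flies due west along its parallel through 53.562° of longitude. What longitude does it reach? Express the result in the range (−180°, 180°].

129.746°E

Start at -176.692°; shift −53.562° → -230.254°.
-230.254° lies outside (−180°, 180°]; add 360° → +129.746°.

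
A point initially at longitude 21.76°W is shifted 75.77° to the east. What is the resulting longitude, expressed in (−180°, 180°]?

54.01°E

Start at -21.76°; shift +75.77° → +54.01°.
+54.01° already lies in (−180°, 180°].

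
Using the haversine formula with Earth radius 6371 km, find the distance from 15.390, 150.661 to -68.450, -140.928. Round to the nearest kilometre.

Δλ = -140.928 − 150.661 = -291.589°; wrapped into (−180°, 180°]: 68.411°.
Δφ = -68.450 − 15.390 = -83.840°.
a = sin²(Δφ/2) + cos φ₁ · cos φ₂ · sin²(Δλ/2) = 0.558266.
c = 2·atan2(√a, √(1−a)) = 1.68759 rad → d = 6371·c ≈ 10751.66 km.

10752 km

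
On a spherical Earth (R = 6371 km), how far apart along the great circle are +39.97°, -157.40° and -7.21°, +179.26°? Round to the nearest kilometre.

5767 km

Δλ = 179.26 − -157.40 = 336.66°; wrapped into (−180°, 180°]: -23.34°.
Δφ = -7.21 − 39.97 = -47.18°.
a = sin²(Δφ/2) + cos φ₁ · cos φ₂ · sin²(Δλ/2) = 0.191260.
c = 2·atan2(√a, √(1−a)) = 0.90526 rad → d = 6371·c ≈ 5767.42 km.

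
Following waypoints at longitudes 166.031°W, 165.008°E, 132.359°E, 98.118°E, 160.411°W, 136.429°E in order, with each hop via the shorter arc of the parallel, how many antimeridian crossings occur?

Leg 1: -166.031° → +165.008°, shortest Δλ = -28.961° (west) — crosses 180°.
Leg 2: +165.008° → +132.359°, shortest Δλ = -32.649° (west) — does not cross 180°.
Leg 3: +132.359° → +98.118°, shortest Δλ = -34.241° (west) — does not cross 180°.
Leg 4: +98.118° → -160.411°, shortest Δλ = 101.471° (east) — crosses 180°.
Leg 5: -160.411° → +136.429°, shortest Δλ = -63.16° (west) — crosses 180°.
Total crossings: 3.

3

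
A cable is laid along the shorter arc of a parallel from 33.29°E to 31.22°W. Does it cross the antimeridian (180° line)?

Signed shortest Δλ = ((-31.22 − 33.29 + 180) mod 360) − 180 = -64.51°.
Going west by 64.51° from +33.29° reaches -31.22° without touching 180°.

No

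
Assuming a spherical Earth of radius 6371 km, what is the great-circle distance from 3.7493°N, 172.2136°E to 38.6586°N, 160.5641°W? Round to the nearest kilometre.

Δλ = -160.5641 − 172.2136 = -332.7777°; wrapped into (−180°, 180°]: 27.2223°.
Δφ = 38.6586 − 3.7493 = 34.9093°.
a = sin²(Δφ/2) + cos φ₁ · cos φ₂ · sin²(Δλ/2) = 0.133124.
c = 2·atan2(√a, √(1−a)) = 0.74697 rad → d = 6371·c ≈ 4758.93 km.

4759 km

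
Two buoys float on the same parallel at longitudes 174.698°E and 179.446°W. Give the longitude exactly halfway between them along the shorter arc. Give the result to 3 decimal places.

177.626°E

Signed shortest Δλ from +174.698° to -179.446° is +5.856°.
Midpoint longitude = +174.698° + (+5.856°)/2 = +174.698° + 2.928° = +177.626°.
(The naïve average (+174.698 + -179.446)/2 = -2.374° is on the wrong side of the globe.)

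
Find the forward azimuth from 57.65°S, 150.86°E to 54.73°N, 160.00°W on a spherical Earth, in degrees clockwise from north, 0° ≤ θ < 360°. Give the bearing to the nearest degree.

30°

Δλ = -160.00 − 150.86 = -310.86°; wrapped into (−180°, 180°]: 49.14°.
θ = atan2( sin Δλ · cos φ₂ , cos φ₁ · sin φ₂ − sin φ₁ · cos φ₂ · cos Δλ )
  = atan2(0.43672, 0.75600) = 30.014° → normalised to [0°, 360°): 30.014°.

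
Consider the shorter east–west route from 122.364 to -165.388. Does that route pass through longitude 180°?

Yes

Naïve |-165.388 − 122.364| = 287.752° > 180°, so the shorter arc goes the other way round — across 180°.
Signed shortest Δλ = ((-165.388 − 122.364 + 180) mod 360) − 180 = 72.248°.
Going east by 72.248° from +122.364° passes through 180° before reaching -165.388°.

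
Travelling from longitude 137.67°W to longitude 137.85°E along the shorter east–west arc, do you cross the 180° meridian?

Yes

Naïve |137.85 − -137.67| = 275.52° > 180°, so the shorter arc goes the other way round — across 180°.
Signed shortest Δλ = ((137.85 − -137.67 + 180) mod 360) − 180 = -84.48°.
Going west by 84.48° from -137.67° passes through 180° before reaching +137.85°.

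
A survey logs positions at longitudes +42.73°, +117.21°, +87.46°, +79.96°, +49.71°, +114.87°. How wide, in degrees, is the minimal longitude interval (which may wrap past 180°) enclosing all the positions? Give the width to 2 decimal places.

74.48°

Sort the longitudes: +42.73°, +49.71°, +79.96°, +87.46°, +114.87°, +117.21°.
Eastward gaps between consecutive values (wrapping around): 6.98°, 30.25°, 7.50°, 27.41°, 2.34°, 285.52°.
Largest gap = 285.52° ⇒ minimal covering band is its complement: 360° − 285.52° = 74.48°.
Band runs from +42.73° eastward to +117.21°.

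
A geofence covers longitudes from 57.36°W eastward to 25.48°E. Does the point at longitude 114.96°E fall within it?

No

Band width going east from -57.36° to +25.48°: ((25.48 − -57.36) mod 360) = 82.84°.
Offset of +114.96° east of the west edge: ((114.96 − -57.36) mod 360) = 172.32°.
172.32° > 82.84° ⇒ outside.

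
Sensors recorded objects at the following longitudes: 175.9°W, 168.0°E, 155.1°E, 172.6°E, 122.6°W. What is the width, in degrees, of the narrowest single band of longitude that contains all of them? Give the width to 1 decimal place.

Sort the longitudes: -175.9°, -122.6°, +155.1°, +168.0°, +172.6°.
Eastward gaps between consecutive values (wrapping around): 53.3°, 277.7°, 12.9°, 4.6°, 11.5°.
Largest gap = 277.7° ⇒ minimal covering band is its complement: 360° − 277.7° = 82.3°.
Band runs from +155.1° eastward to -122.6°, crossing the antimeridian.

82.3°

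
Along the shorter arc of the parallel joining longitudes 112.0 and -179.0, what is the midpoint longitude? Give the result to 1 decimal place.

+146.5°

Signed shortest Δλ from +112.0° to -179.0° is +69.0°.
Midpoint longitude = +112.0° + (+69.0°)/2 = +112.0° + 34.5° = +146.5°.
(The naïve average (+112.0 + -179.0)/2 = -33.5° is on the wrong side of the globe.)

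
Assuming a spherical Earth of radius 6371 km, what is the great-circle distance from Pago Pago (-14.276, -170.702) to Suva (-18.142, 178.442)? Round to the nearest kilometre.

Δλ = 178.442 − -170.702 = 349.144°; wrapped into (−180°, 180°]: -10.856°.
Δφ = -18.142 − -14.276 = -3.866°.
a = sin²(Δφ/2) + cos φ₁ · cos φ₂ · sin²(Δλ/2) = 0.009379.
c = 2·atan2(√a, √(1−a)) = 0.19399 rad → d = 6371·c ≈ 1235.91 km.

1236 km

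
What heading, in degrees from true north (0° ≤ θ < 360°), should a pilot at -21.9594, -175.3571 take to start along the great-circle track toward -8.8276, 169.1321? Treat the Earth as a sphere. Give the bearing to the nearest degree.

309°

Δλ = 169.1321 − -175.3571 = 344.4892°; wrapped into (−180°, 180°]: -15.5108°.
θ = atan2( sin Δλ · cos φ₂ , cos φ₁ · sin φ₂ − sin φ₁ · cos φ₂ · cos Δλ )
  = atan2(-0.26425, 0.21373) = -51.033° → normalised to [0°, 360°): 308.967°.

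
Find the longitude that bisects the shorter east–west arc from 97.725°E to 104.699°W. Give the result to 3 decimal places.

176.513°E

Signed shortest Δλ from +97.725° to -104.699° is +157.576°.
Midpoint longitude = +97.725° + (+157.576°)/2 = +97.725° + 78.788° = +176.513°.
(The naïve average (+97.725 + -104.699)/2 = -3.487° is on the wrong side of the globe.)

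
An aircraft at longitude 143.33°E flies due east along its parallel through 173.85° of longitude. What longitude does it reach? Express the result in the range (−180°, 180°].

42.82°W

Start at +143.33°; shift +173.85° → +317.18°.
+317.18° lies outside (−180°, 180°]; subtract 360° → -42.82°.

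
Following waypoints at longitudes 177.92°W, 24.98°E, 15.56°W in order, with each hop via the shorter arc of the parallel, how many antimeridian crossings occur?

1

Leg 1: -177.92° → +24.98°, shortest Δλ = -157.1° (west) — crosses 180°.
Leg 2: +24.98° → -15.56°, shortest Δλ = -40.54° (west) — does not cross 180°.
Total crossings: 1.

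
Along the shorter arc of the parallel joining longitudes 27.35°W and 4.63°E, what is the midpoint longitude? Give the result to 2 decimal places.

11.36°W

Signed shortest Δλ from -27.35° to +4.63° is +31.98°.
Midpoint longitude = -27.35° + (+31.98°)/2 = -27.35° + 15.99° = -11.36°.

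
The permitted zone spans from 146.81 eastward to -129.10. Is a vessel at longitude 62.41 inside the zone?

Band width going east from +146.81° to -129.10°: ((-129.10 − 146.81) mod 360) = 84.09°.
Offset of +62.41° east of the west edge: ((62.41 − 146.81) mod 360) = 275.60°.
275.60° > 84.09° ⇒ outside.

No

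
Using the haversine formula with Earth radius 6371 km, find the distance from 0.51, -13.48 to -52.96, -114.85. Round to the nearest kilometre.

Δλ = -114.85 − -13.48 = -101.37°.
Δφ = -52.96 − 0.51 = -53.47°.
a = sin²(Δφ/2) + cos φ₁ · cos φ₂ · sin²(Δλ/2) = 0.562927.
c = 2·atan2(√a, √(1−a)) = 1.69699 rad → d = 6371·c ≈ 10811.49 km.

10811 km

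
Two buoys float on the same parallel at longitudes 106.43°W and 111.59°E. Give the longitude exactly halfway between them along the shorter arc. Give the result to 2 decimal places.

177.42°W

Signed shortest Δλ from -106.43° to +111.59° is -141.98°.
Midpoint longitude = -106.43° + (-141.98°)/2 = -106.43° − 70.99° = -177.42°.
(The naïve average (-106.43 + +111.59)/2 = 2.58° is on the wrong side of the globe.)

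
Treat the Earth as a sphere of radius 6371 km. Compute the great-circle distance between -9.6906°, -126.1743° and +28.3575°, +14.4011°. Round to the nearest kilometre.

15411 km

Δλ = 14.4011 − -126.1743 = 140.5754°.
Δφ = 28.3575 − -9.6906 = 38.0481°.
a = sin²(Δφ/2) + cos φ₁ · cos φ₂ · sin²(Δλ/2) = 0.875009.
c = 2·atan2(√a, √(1−a)) = 2.41889 rad → d = 6371·c ≈ 15410.72 km.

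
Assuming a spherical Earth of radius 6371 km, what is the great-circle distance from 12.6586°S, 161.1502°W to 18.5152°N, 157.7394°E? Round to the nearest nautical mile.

3070 nmi

Δλ = 157.7394 − -161.1502 = 318.8896°; wrapped into (−180°, 180°]: -41.1104°.
Δφ = 18.5152 − -12.6586 = 31.1738°.
a = sin²(Δφ/2) + cos φ₁ · cos φ₂ · sin²(Δλ/2) = 0.186255.
c = 2·atan2(√a, √(1−a)) = 0.89247 rad → d = 6371·c ≈ 5685.93 km ≈ 3070.16 nmi.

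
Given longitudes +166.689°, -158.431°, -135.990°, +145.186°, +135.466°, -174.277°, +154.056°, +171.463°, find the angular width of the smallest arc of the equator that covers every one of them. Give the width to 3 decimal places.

88.544°

Sort the longitudes: -174.277°, -158.431°, -135.990°, +135.466°, +145.186°, +154.056°, +166.689°, +171.463°.
Eastward gaps between consecutive values (wrapping around): 15.846°, 22.441°, 271.456°, 9.720°, 8.870°, 12.633°, 4.774°, 14.260°.
Largest gap = 271.456° ⇒ minimal covering band is its complement: 360° − 271.456° = 88.544°.
Band runs from +135.466° eastward to -135.990°, crossing the antimeridian.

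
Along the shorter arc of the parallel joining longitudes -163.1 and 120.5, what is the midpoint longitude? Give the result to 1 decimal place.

+158.7°

Signed shortest Δλ from -163.1° to +120.5° is -76.4°.
Midpoint longitude = -163.1° + (-76.4°)/2 = -163.1° − 38.2° = -201.3°.
Normalise into (−180°, 180°]: +158.7°.
(The naïve average (-163.1 + +120.5)/2 = -21.3° is on the wrong side of the globe.)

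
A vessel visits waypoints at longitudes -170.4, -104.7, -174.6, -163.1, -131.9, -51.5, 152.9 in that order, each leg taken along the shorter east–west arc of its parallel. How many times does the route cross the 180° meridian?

Leg 1: -170.4° → -104.7°, shortest Δλ = 65.7° (east) — does not cross 180°.
Leg 2: -104.7° → -174.6°, shortest Δλ = -69.9° (west) — does not cross 180°.
Leg 3: -174.6° → -163.1°, shortest Δλ = 11.5° (east) — does not cross 180°.
Leg 4: -163.1° → -131.9°, shortest Δλ = 31.2° (east) — does not cross 180°.
Leg 5: -131.9° → -51.5°, shortest Δλ = 80.4° (east) — does not cross 180°.
Leg 6: -51.5° → +152.9°, shortest Δλ = -155.6° (west) — crosses 180°.
Total crossings: 1.

1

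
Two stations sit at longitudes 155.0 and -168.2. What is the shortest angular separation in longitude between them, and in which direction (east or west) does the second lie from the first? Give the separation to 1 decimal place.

Raw difference: -168.2 − 155.0 = -323.2°.
Normalise into (−180°, 180°]: -323.2° + 360° = 36.8°.
Positive ⇒ the second point lies to the east; separation 36.8°.

36.8° east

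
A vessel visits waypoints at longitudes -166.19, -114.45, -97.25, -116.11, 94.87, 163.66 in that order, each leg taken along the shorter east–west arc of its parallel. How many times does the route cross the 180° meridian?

1

Leg 1: -166.19° → -114.45°, shortest Δλ = 51.74° (east) — does not cross 180°.
Leg 2: -114.45° → -97.25°, shortest Δλ = 17.2° (east) — does not cross 180°.
Leg 3: -97.25° → -116.11°, shortest Δλ = -18.86° (west) — does not cross 180°.
Leg 4: -116.11° → +94.87°, shortest Δλ = -149.02° (west) — crosses 180°.
Leg 5: +94.87° → +163.66°, shortest Δλ = 68.79° (east) — does not cross 180°.
Total crossings: 1.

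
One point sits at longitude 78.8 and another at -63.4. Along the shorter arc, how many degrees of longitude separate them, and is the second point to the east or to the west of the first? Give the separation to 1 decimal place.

Raw difference: -63.4 − 78.8 = -142.2°.
Normalise into (−180°, 180°]: -142.2° stays -142.2°.
Negative ⇒ the second point lies to the west; separation 142.2°.

142.2° west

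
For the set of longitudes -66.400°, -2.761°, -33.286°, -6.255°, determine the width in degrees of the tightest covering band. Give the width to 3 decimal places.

63.639°

Sort the longitudes: -66.400°, -33.286°, -6.255°, -2.761°.
Eastward gaps between consecutive values (wrapping around): 33.114°, 27.031°, 3.494°, 296.361°.
Largest gap = 296.361° ⇒ minimal covering band is its complement: 360° − 296.361° = 63.639°.
Band runs from -66.400° eastward to -2.761°.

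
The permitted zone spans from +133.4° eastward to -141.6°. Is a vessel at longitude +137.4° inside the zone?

Yes

Band width going east from +133.4° to -141.6°: ((-141.6 − 133.4) mod 360) = 85.0°.
Offset of +137.4° east of the west edge: ((137.4 − 133.4) mod 360) = 4.0°.
4.0° ≤ 85.0° ⇒ inside.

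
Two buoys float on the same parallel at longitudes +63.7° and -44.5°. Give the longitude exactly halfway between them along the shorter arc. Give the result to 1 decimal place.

+9.6°

Signed shortest Δλ from +63.7° to -44.5° is -108.2°.
Midpoint longitude = +63.7° + (-108.2°)/2 = +63.7° − 54.1° = +9.6°.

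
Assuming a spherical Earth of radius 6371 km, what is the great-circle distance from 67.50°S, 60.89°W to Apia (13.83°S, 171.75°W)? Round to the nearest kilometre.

Δλ = -171.75 − -60.89 = -110.86°.
Δφ = -13.83 − -67.50 = 53.67°.
a = sin²(Δφ/2) + cos φ₁ · cos φ₂ · sin²(Δλ/2) = 0.455736.
c = 2·atan2(√a, √(1−a)) = 1.48215 rad → d = 6371·c ≈ 9442.79 km.

9443 km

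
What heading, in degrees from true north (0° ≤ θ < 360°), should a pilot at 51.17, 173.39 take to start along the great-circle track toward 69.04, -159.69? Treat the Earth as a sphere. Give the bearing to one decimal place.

25.7°

Δλ = -159.69 − 173.39 = -333.08°; wrapped into (−180°, 180°]: 26.92°.
θ = atan2( sin Δλ · cos φ₂ , cos φ₁ · sin φ₂ − sin φ₁ · cos φ₂ · cos Δλ )
  = atan2(0.16195, 0.33705) = 25.664° → normalised to [0°, 360°): 25.664°.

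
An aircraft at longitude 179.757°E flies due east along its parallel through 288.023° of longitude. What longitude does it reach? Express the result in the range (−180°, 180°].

Start at +179.757°; shift +288.023° → +467.780°.
+467.780° lies outside (−180°, 180°]; subtract 360° → +107.780°.

107.780°E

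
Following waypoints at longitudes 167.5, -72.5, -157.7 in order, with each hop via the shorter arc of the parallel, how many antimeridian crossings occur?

1

Leg 1: +167.5° → -72.5°, shortest Δλ = 120.0° (east) — crosses 180°.
Leg 2: -72.5° → -157.7°, shortest Δλ = -85.2° (west) — does not cross 180°.
Total crossings: 1.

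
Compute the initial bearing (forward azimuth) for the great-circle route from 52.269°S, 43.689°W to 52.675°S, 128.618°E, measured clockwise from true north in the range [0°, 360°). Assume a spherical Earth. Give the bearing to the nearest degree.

175°

Δλ = 128.618 − -43.689 = 172.307°.
θ = atan2( sin Δλ · cos φ₂ , cos φ₁ · sin φ₂ − sin φ₁ · cos φ₂ · cos Δλ )
  = atan2(0.08117, -0.96186) = 175.176° → normalised to [0°, 360°): 175.176°.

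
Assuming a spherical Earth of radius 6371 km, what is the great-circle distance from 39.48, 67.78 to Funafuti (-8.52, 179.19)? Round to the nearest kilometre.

12442 km

Δλ = 179.19 − 67.78 = 111.41°.
Δφ = -8.52 − 39.48 = -48.00°.
a = sin²(Δφ/2) + cos φ₁ · cos φ₂ · sin²(Δλ/2) = 0.686421.
c = 2·atan2(√a, √(1−a)) = 1.95287 rad → d = 6371·c ≈ 12441.72 km.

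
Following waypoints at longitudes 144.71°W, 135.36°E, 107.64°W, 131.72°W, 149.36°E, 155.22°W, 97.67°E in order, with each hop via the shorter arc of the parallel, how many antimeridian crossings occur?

5

Leg 1: -144.71° → +135.36°, shortest Δλ = -79.93° (west) — crosses 180°.
Leg 2: +135.36° → -107.64°, shortest Δλ = 117.0° (east) — crosses 180°.
Leg 3: -107.64° → -131.72°, shortest Δλ = -24.08° (west) — does not cross 180°.
Leg 4: -131.72° → +149.36°, shortest Δλ = -78.92° (west) — crosses 180°.
Leg 5: +149.36° → -155.22°, shortest Δλ = 55.42° (east) — crosses 180°.
Leg 6: -155.22° → +97.67°, shortest Δλ = -107.11° (west) — crosses 180°.
Total crossings: 5.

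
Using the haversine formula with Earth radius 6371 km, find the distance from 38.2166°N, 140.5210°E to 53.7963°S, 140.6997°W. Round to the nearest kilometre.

12691 km

Δλ = -140.6997 − 140.5210 = -281.2207°; wrapped into (−180°, 180°]: 78.7793°.
Δφ = -53.7963 − 38.2166 = -92.0129°.
a = sin²(Δφ/2) + cos φ₁ · cos φ₂ · sin²(Δλ/2) = 0.704445.
c = 2·atan2(√a, √(1−a)) = 1.99203 rad → d = 6371·c ≈ 12691.24 km.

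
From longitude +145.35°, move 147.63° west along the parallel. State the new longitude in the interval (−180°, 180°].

Start at +145.35°; shift −147.63° → -2.28°.
-2.28° already lies in (−180°, 180°].

-2.28°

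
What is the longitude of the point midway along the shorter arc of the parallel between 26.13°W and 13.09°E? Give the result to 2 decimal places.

6.52°W

Signed shortest Δλ from -26.13° to +13.09° is +39.22°.
Midpoint longitude = -26.13° + (+39.22°)/2 = -26.13° + 19.61° = -6.52°.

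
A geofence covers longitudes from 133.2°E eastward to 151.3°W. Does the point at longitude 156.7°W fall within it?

Yes

Band width going east from +133.2° to -151.3°: ((-151.3 − 133.2) mod 360) = 75.5°.
Offset of -156.7° east of the west edge: ((-156.7 − 133.2) mod 360) = 70.1°.
70.1° ≤ 75.5° ⇒ inside.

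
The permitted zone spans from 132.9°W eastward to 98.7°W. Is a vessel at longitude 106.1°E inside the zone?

No

Band width going east from -132.9° to -98.7°: ((-98.7 − -132.9) mod 360) = 34.2°.
Offset of +106.1° east of the west edge: ((106.1 − -132.9) mod 360) = 239.0°.
239.0° > 34.2° ⇒ outside.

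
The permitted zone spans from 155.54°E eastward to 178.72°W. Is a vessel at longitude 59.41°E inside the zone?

Band width going east from +155.54° to -178.72°: ((-178.72 − 155.54) mod 360) = 25.74°.
Offset of +59.41° east of the west edge: ((59.41 − 155.54) mod 360) = 263.87°.
263.87° > 25.74° ⇒ outside.

No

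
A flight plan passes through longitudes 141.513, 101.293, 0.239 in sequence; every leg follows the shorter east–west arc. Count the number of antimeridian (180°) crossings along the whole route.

0

Leg 1: +141.513° → +101.293°, shortest Δλ = -40.22° (west) — does not cross 180°.
Leg 2: +101.293° → +0.239°, shortest Δλ = -101.054° (west) — does not cross 180°.
Total crossings: 0.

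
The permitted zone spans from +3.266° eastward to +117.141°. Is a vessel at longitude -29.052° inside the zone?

Band width going east from +3.266° to +117.141°: ((117.141 − 3.266) mod 360) = 113.875°.
Offset of -29.052° east of the west edge: ((-29.052 − 3.266) mod 360) = 327.682°.
327.682° > 113.875° ⇒ outside.

No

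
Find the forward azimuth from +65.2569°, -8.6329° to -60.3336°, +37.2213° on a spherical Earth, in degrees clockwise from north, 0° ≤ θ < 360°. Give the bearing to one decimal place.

152.3°

Δλ = 37.2213 − -8.6329 = 45.8542°.
θ = atan2( sin Δλ · cos φ₂ , cos φ₁ · sin φ₂ − sin φ₁ · cos φ₂ · cos Δλ )
  = atan2(0.35516, -0.67677) = 152.310° → normalised to [0°, 360°): 152.310°.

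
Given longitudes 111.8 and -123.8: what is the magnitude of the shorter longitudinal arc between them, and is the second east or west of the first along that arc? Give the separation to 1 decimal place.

Raw difference: -123.8 − 111.8 = -235.6°.
Normalise into (−180°, 180°]: -235.6° + 360° = 124.4°.
Positive ⇒ the second point lies to the east; separation 124.4°.

124.4° east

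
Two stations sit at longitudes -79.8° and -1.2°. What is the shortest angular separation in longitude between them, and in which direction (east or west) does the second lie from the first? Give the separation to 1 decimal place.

Raw difference: -1.2 − -79.8 = 78.6°.
Normalise into (−180°, 180°]: 78.6° stays 78.6°.
Positive ⇒ the second point lies to the east; separation 78.6°.

78.6° east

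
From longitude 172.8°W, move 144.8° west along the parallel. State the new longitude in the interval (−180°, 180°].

42.4°E

Start at -172.8°; shift −144.8° → -317.6°.
-317.6° lies outside (−180°, 180°]; add 360° → +42.4°.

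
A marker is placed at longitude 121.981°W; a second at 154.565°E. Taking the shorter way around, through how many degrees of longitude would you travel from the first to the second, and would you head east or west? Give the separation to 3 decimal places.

83.454° west

Raw difference: 154.565 − -121.981 = 276.546°.
Normalise into (−180°, 180°]: 276.546° − 360° = -83.454°.
Negative ⇒ the second point lies to the west; separation 83.454°.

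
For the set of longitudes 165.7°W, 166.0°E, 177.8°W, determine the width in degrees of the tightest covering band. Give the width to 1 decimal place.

Sort the longitudes: -177.8°, -165.7°, +166.0°.
Eastward gaps between consecutive values (wrapping around): 12.1°, 331.7°, 16.2°.
Largest gap = 331.7° ⇒ minimal covering band is its complement: 360° − 331.7° = 28.3°.
Band runs from +166.0° eastward to -165.7°, crossing the antimeridian.

28.3°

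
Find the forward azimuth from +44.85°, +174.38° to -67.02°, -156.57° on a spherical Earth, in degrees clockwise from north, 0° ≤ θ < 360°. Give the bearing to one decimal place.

168.0°

Δλ = -156.57 − 174.38 = -330.95°; wrapped into (−180°, 180°]: 29.05°.
θ = atan2( sin Δλ · cos φ₂ , cos φ₁ · sin φ₂ − sin φ₁ · cos φ₂ · cos Δλ )
  = atan2(0.18957, -0.89339) = 168.020° → normalised to [0°, 360°): 168.020°.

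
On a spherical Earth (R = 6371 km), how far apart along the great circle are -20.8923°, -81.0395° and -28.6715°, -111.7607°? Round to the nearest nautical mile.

Δλ = -111.7607 − -81.0395 = -30.7212°.
Δφ = -28.6715 − -20.8923 = -7.7792°.
a = sin²(Δφ/2) + cos φ₁ · cos φ₂ · sin²(Δλ/2) = 0.062118.
c = 2·atan2(√a, √(1−a)) = 0.50378 rad → d = 6371·c ≈ 3209.59 km ≈ 1733.04 nmi.

1733 nmi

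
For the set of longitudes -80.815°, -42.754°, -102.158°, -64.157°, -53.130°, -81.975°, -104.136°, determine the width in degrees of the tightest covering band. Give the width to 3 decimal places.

Sort the longitudes: -104.136°, -102.158°, -81.975°, -80.815°, -64.157°, -53.130°, -42.754°.
Eastward gaps between consecutive values (wrapping around): 1.978°, 20.183°, 1.160°, 16.658°, 11.027°, 10.376°, 298.618°.
Largest gap = 298.618° ⇒ minimal covering band is its complement: 360° − 298.618° = 61.382°.
Band runs from -104.136° eastward to -42.754°.

61.382°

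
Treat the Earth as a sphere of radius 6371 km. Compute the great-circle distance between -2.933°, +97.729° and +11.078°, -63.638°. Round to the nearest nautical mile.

9595 nmi

Δλ = -63.638 − 97.729 = -161.367°.
Δφ = 11.078 − -2.933 = 14.011°.
a = sin²(Δφ/2) + cos φ₁ · cos φ₂ · sin²(Δλ/2) = 0.969271.
c = 2·atan2(√a, √(1−a)) = 2.78918 rad → d = 6371·c ≈ 17769.84 km ≈ 9594.95 nmi.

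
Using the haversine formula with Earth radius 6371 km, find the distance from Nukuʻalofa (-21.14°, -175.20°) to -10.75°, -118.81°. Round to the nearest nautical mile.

Δλ = -118.81 − -175.20 = 56.39°.
Δφ = -10.75 − -21.14 = 10.39°.
a = sin²(Δφ/2) + cos φ₁ · cos φ₂ · sin²(Δλ/2) = 0.212753.
c = 2·atan2(√a, √(1−a)) = 0.95881 rad → d = 6371·c ≈ 6108.58 km ≈ 3298.37 nmi.

3298 nmi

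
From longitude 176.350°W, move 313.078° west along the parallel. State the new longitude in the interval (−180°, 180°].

129.428°W

Start at -176.350°; shift −313.078° → -489.428°.
-489.428° lies outside (−180°, 180°]; add 360° → -129.428°.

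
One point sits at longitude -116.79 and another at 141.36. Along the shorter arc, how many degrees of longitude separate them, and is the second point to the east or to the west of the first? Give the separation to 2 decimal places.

101.85° west

Raw difference: 141.36 − -116.79 = 258.15°.
Normalise into (−180°, 180°]: 258.15° − 360° = -101.85°.
Negative ⇒ the second point lies to the west; separation 101.85°.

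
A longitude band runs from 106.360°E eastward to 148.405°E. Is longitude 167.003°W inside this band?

No

Band width going east from +106.360° to +148.405°: ((148.405 − 106.360) mod 360) = 42.045°.
Offset of -167.003° east of the west edge: ((-167.003 − 106.360) mod 360) = 86.637°.
86.637° > 42.045° ⇒ outside.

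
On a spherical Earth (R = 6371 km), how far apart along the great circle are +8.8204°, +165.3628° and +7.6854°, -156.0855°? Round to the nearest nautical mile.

Δλ = -156.0855 − 165.3628 = -321.4483°; wrapped into (−180°, 180°]: 38.5517°.
Δφ = 7.6854 − 8.8204 = -1.1350°.
a = sin²(Δφ/2) + cos φ₁ · cos φ₂ · sin²(Δλ/2) = 0.106819.
c = 2·atan2(√a, √(1−a)) = 0.66590 rad → d = 6371·c ≈ 4242.44 km ≈ 2290.73 nmi.

2291 nmi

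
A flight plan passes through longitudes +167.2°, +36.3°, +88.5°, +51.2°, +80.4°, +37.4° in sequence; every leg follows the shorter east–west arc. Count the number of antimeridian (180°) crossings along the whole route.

Leg 1: +167.2° → +36.3°, shortest Δλ = -130.9° (west) — does not cross 180°.
Leg 2: +36.3° → +88.5°, shortest Δλ = 52.2° (east) — does not cross 180°.
Leg 3: +88.5° → +51.2°, shortest Δλ = -37.3° (west) — does not cross 180°.
Leg 4: +51.2° → +80.4°, shortest Δλ = 29.2° (east) — does not cross 180°.
Leg 5: +80.4° → +37.4°, shortest Δλ = -43.0° (west) — does not cross 180°.
Total crossings: 0.

0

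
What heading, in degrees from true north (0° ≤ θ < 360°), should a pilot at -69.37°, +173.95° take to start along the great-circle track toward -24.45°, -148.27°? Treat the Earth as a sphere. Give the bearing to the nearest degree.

Δλ = -148.27 − 173.95 = -322.22°; wrapped into (−180°, 180°]: 37.78°.
θ = atan2( sin Δλ · cos φ₂ , cos φ₁ · sin φ₂ − sin φ₁ · cos φ₂ · cos Δλ )
  = atan2(0.55769, 0.52752) = 46.592° → normalised to [0°, 360°): 46.592°.

47°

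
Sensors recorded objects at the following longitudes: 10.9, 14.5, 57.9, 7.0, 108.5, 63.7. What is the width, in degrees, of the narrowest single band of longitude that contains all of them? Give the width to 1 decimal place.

Sort the longitudes: +7.0°, +10.9°, +14.5°, +57.9°, +63.7°, +108.5°.
Eastward gaps between consecutive values (wrapping around): 3.9°, 3.6°, 43.4°, 5.8°, 44.8°, 258.5°.
Largest gap = 258.5° ⇒ minimal covering band is its complement: 360° − 258.5° = 101.5°.
Band runs from +7.0° eastward to +108.5°.

101.5°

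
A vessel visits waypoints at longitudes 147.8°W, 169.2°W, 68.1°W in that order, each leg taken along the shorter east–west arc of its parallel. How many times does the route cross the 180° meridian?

Leg 1: -147.8° → -169.2°, shortest Δλ = -21.4° (west) — does not cross 180°.
Leg 2: -169.2° → -68.1°, shortest Δλ = 101.1° (east) — does not cross 180°.
Total crossings: 0.

0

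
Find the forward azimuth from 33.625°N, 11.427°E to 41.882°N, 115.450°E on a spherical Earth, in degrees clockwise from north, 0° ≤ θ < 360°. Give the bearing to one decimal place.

Δλ = 115.450 − 11.427 = 104.023°.
θ = atan2( sin Δλ · cos φ₂ , cos φ₁ · sin φ₂ − sin φ₁ · cos φ₂ · cos Δλ )
  = atan2(0.72233, 0.65580) = 47.764° → normalised to [0°, 360°): 47.764°.

47.8°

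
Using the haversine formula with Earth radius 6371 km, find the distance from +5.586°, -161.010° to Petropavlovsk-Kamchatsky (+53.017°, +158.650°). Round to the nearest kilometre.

Δλ = 158.650 − -161.010 = 319.660°; wrapped into (−180°, 180°]: -40.340°.
Δφ = 53.017 − 5.586 = 47.431°.
a = sin²(Δφ/2) + cos φ₁ · cos φ₂ · sin²(Δλ/2) = 0.232944.
c = 2·atan2(√a, √(1−a)) = 1.00734 rad → d = 6371·c ≈ 6417.76 km.

6418 km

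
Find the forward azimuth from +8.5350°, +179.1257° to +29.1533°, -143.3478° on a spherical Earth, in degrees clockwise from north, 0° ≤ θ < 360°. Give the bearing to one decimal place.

54.5°

Δλ = -143.3478 − 179.1257 = -322.4735°; wrapped into (−180°, 180°]: 37.5265°.
θ = atan2( sin Δλ · cos φ₂ , cos φ₁ · sin φ₂ − sin φ₁ · cos φ₂ · cos Δλ )
  = atan2(0.53196, 0.37896) = 54.535° → normalised to [0°, 360°): 54.535°.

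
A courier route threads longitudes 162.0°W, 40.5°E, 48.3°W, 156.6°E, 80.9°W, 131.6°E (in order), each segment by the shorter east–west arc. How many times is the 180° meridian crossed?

4

Leg 1: -162.0° → +40.5°, shortest Δλ = -157.5° (west) — crosses 180°.
Leg 2: +40.5° → -48.3°, shortest Δλ = -88.8° (west) — does not cross 180°.
Leg 3: -48.3° → +156.6°, shortest Δλ = -155.1° (west) — crosses 180°.
Leg 4: +156.6° → -80.9°, shortest Δλ = 122.5° (east) — crosses 180°.
Leg 5: -80.9° → +131.6°, shortest Δλ = -147.5° (west) — crosses 180°.
Total crossings: 4.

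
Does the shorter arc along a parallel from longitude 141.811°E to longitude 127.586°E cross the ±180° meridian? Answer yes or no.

Signed shortest Δλ = ((127.586 − 141.811 + 180) mod 360) − 180 = -14.225°.
Going west by 14.225° from +141.811° reaches +127.586° without touching 180°.

No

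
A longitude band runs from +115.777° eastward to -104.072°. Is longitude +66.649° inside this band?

No

Band width going east from +115.777° to -104.072°: ((-104.072 − 115.777) mod 360) = 140.151°.
Offset of +66.649° east of the west edge: ((66.649 − 115.777) mod 360) = 310.872°.
310.872° > 140.151° ⇒ outside.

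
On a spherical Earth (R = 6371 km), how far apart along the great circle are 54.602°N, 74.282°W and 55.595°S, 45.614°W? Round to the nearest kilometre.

12528 km

Δλ = -45.614 − -74.282 = 28.668°.
Δφ = -55.595 − 54.602 = -110.197°.
a = sin²(Δφ/2) + cos φ₁ · cos φ₂ · sin²(Δλ/2) = 0.692686.
c = 2·atan2(√a, √(1−a)) = 1.96641 rad → d = 6371·c ≈ 12527.98 km.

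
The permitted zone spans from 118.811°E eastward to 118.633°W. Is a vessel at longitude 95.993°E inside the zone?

No

Band width going east from +118.811° to -118.633°: ((-118.633 − 118.811) mod 360) = 122.556°.
Offset of +95.993° east of the west edge: ((95.993 − 118.811) mod 360) = 337.182°.
337.182° > 122.556° ⇒ outside.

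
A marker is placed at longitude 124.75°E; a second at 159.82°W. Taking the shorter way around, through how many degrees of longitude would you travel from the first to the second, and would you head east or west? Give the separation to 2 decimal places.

75.43° east

Raw difference: -159.82 − 124.75 = -284.57°.
Normalise into (−180°, 180°]: -284.57° + 360° = 75.43°.
Positive ⇒ the second point lies to the east; separation 75.43°.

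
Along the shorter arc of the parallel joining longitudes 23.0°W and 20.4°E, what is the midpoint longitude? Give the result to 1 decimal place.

1.3°W

Signed shortest Δλ from -23.0° to +20.4° is +43.4°.
Midpoint longitude = -23.0° + (+43.4°)/2 = -23.0° + 21.7° = -1.3°.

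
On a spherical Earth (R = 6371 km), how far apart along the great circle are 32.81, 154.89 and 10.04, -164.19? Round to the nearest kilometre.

4888 km

Δλ = -164.19 − 154.89 = -319.08°; wrapped into (−180°, 180°]: 40.92°.
Δφ = 10.04 − 32.81 = -22.77°.
a = sin²(Δφ/2) + cos φ₁ · cos φ₂ · sin²(Δλ/2) = 0.140090.
c = 2·atan2(√a, √(1−a)) = 0.76725 rad → d = 6371·c ≈ 4888.16 km.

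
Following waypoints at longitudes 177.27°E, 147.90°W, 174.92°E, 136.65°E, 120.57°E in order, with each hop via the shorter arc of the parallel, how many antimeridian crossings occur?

Leg 1: +177.27° → -147.90°, shortest Δλ = 34.83° (east) — crosses 180°.
Leg 2: -147.90° → +174.92°, shortest Δλ = -37.18° (west) — crosses 180°.
Leg 3: +174.92° → +136.65°, shortest Δλ = -38.27° (west) — does not cross 180°.
Leg 4: +136.65° → +120.57°, shortest Δλ = -16.08° (west) — does not cross 180°.
Total crossings: 2.

2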